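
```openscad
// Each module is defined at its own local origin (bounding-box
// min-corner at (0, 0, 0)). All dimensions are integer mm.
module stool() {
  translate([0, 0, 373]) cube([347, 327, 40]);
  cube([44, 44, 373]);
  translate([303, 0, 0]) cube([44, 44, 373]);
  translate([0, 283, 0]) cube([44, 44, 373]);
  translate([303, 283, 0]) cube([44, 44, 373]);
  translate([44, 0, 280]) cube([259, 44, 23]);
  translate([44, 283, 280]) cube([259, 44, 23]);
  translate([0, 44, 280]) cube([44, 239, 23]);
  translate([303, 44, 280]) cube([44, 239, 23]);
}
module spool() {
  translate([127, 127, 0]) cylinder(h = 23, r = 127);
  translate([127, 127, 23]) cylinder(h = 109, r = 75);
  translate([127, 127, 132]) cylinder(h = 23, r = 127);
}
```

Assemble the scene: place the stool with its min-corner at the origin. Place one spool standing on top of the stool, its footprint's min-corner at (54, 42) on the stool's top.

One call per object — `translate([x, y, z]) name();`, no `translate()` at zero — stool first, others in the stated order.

stool();
translate([54, 42, 413]) spool();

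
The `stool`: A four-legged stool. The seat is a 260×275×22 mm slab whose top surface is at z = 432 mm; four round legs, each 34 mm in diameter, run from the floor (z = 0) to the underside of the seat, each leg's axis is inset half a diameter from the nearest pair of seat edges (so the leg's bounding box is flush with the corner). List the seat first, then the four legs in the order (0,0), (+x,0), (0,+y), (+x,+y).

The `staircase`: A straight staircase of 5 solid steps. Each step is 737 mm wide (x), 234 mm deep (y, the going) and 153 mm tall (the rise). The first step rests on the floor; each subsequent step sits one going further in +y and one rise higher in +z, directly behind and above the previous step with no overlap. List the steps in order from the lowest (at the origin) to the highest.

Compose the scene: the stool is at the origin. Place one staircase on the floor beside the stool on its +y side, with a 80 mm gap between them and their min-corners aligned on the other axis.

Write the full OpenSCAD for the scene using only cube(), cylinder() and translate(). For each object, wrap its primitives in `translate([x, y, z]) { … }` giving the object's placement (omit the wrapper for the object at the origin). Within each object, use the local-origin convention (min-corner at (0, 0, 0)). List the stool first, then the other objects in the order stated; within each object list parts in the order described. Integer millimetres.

translate([0, 0, 410]) cube([260, 275, 22]);
translate([17, 17, 0]) cylinder(h = 410, r = 17);
translate([243, 17, 0]) cylinder(h = 410, r = 17);
translate([17, 258, 0]) cylinder(h = 410, r = 17);
translate([243, 258, 0]) cylinder(h = 410, r = 17);
translate([0, 355, 0]) {
  cube([737, 234, 153]);
  translate([0, 234, 153]) cube([737, 234, 153]);
  translate([0, 468, 306]) cube([737, 234, 153]);
  translate([0, 702, 459]) cube([737, 234, 153]);
  translate([0, 936, 612]) cube([737, 234, 153]);
}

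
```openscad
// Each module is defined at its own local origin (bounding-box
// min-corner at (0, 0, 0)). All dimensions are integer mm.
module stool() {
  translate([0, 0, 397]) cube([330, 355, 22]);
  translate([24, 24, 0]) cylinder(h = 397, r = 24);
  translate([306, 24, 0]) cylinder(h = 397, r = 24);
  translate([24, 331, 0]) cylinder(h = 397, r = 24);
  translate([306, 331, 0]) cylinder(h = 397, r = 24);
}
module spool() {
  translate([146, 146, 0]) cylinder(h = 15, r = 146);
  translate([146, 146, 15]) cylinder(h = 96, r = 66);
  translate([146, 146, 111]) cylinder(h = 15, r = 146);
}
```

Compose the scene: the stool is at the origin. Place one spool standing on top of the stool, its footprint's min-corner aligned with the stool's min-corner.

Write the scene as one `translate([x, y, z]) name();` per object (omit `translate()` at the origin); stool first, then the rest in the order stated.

stool();
translate([0, 0, 419]) spool();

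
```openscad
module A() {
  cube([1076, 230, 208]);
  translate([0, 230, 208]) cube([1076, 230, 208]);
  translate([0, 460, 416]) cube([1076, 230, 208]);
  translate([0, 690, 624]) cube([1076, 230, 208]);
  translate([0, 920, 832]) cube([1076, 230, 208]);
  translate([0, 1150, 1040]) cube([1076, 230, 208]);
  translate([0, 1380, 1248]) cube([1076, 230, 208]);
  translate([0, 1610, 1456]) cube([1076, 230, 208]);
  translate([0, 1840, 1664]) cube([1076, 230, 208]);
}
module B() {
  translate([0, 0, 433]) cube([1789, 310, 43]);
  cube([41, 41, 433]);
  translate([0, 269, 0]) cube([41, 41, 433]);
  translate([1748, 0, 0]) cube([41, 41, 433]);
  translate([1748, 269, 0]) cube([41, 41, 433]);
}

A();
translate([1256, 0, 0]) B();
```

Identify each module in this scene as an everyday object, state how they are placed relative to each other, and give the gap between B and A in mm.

A is a staircase. B is a bench. The bench is on the floor beside the staircase on its +x side. The gap between the bench and the staircase is 180 mm.

The bench's nearest face is 180 mm from the staircase's +x face.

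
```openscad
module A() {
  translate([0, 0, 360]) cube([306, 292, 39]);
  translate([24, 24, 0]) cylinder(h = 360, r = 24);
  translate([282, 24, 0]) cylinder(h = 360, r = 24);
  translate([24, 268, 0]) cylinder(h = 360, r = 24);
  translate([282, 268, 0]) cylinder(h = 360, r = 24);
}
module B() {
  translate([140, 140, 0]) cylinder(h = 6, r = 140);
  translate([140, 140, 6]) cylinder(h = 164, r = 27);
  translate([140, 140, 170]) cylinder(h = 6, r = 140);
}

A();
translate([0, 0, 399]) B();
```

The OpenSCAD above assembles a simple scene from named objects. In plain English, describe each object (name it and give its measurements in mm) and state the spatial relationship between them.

A is a four-legged stool. The seat is 306×292 mm, 39 mm thick, top at z = 399 mm. It stands on four round legs, each 48 mm in diameter, from z = 0 to the seat underside, each leg's axis is inset half a diameter from the nearest pair of seat edges (so the leg's bounding box is flush with the corner).

B is a spool: two coaxial disc flanges of radius 140 mm and thickness 6 mm, joined by a core cylinder of radius 27 mm and height 164 mm. The lower flange rests on z = 0 and the three cylinders share a vertical axis.

The spool is on top of the stool.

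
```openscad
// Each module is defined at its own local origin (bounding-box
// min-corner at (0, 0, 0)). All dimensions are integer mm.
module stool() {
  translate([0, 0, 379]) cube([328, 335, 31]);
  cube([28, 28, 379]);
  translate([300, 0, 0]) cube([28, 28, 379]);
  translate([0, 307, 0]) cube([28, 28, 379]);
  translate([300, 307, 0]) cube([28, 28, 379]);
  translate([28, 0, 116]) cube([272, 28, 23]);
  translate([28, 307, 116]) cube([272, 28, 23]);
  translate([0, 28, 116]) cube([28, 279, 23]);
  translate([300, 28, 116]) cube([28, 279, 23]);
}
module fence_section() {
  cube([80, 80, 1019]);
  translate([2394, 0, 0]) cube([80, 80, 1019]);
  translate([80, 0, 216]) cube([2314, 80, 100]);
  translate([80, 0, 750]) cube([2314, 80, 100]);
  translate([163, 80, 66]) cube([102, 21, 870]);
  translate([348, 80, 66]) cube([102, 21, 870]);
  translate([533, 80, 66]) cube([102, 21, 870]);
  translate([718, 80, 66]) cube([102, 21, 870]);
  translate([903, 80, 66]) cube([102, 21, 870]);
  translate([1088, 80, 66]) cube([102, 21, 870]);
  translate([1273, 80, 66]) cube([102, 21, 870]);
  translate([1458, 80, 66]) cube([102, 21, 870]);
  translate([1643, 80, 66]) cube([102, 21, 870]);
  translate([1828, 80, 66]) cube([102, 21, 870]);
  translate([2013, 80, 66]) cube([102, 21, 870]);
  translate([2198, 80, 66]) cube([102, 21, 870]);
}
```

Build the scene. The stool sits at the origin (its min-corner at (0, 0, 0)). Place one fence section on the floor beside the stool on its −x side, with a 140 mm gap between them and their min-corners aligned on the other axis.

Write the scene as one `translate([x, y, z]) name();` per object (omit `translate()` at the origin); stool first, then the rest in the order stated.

stool();
translate([-2614, 0, 0]) fence_section();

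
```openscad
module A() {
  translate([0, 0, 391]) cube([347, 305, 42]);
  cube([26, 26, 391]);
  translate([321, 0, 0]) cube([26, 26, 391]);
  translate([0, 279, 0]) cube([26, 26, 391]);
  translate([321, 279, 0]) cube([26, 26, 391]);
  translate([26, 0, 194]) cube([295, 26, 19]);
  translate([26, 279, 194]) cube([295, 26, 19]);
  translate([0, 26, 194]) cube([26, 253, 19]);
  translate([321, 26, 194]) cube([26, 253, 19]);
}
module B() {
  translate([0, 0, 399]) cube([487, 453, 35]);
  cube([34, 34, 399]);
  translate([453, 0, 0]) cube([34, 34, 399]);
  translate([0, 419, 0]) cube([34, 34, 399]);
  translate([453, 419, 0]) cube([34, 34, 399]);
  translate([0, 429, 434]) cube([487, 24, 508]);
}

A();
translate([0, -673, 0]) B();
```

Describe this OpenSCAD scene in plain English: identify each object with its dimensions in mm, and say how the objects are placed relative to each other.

A is a simple wooden stool: a rectangular seat 347 mm (x) by 305 mm (y), 42 mm thick, top face at z = 433 mm, on four square legs, each 26×26 mm in cross-section. The legs rest on z = 0, each flush with a corner of the seat. Four stretchers, 26 mm wide and 19 mm tall, connect adjacent legs with their undersides at z = 194 mm, each running between the inner faces of the legs it joins and aligned with the legs' outer faces on the other axis.

B is a chair. The seat is a 487×453×35 mm slab with its top at z = 434 mm, on four 34×34 mm corner legs (flush with the seat edges, standing on z = 0). A flat backrest 24 mm thick, 508 mm tall, spans the full seat width and rises from the seat top along its +y edge, rear face flush with the rear of the seat.

The chair is on the floor beside the stool on its −y side.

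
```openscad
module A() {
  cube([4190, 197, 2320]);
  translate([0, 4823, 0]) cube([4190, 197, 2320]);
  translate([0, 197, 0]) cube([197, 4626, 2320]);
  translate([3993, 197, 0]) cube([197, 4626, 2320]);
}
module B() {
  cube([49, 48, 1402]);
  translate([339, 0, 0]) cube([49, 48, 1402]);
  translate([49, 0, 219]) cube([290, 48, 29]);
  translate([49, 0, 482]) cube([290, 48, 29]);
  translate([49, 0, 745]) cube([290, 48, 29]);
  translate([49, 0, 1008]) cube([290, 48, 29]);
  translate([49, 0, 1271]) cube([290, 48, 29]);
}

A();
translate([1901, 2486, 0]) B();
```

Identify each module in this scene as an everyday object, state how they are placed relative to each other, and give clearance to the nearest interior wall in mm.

A is a house frame. B is a ladder. The ladder sits inside the house frame, centred. The clearance to the nearest interior wall is 1704 mm.

Clearances: x = 1704, y = 2289; minimum 1704 mm.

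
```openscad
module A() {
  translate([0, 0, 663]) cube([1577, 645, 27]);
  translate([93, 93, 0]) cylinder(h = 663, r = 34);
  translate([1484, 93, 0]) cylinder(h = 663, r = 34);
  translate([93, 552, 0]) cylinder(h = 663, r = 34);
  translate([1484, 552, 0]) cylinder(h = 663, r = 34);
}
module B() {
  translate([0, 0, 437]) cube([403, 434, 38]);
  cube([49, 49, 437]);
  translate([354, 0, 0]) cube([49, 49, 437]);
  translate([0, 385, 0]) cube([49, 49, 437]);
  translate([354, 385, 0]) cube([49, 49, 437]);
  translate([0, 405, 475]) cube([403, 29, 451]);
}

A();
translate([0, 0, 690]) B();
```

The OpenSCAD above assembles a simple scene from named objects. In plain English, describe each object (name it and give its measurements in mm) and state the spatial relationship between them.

A is a table with a 1577×645 mm rectangular top, 27 mm thick, top surface at z = 690 mm, supported by four round legs of 68 mm diameter, each leg's bounding box inset 59 mm from the nearest pair of top edges, running from the floor.

B is a chair. The seat is a 403×434×38 mm slab with its top at z = 475 mm, on four 49×49 mm corner legs (flush with the seat edges, standing on z = 0). A flat backrest 29 mm thick, 451 mm tall, spans the full seat width and rises from the seat top along its +y edge, rear face flush with the rear of the seat.

The chair is on top of the table.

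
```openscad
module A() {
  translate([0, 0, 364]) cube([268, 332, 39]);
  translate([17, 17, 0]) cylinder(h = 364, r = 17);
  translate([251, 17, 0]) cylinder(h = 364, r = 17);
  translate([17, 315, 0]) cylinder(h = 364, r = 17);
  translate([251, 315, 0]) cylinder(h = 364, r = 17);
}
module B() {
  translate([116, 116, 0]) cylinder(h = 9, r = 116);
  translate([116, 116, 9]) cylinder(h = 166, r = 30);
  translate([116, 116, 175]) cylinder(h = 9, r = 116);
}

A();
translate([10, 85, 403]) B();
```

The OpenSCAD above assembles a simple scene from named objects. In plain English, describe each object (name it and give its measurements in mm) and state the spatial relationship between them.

A is a simple wooden stool: a rectangular seat 268 mm (x) by 332 mm (y), 39 mm thick, top face at z = 403 mm, on four round legs, each 34 mm in diameter. The legs rest on z = 0, each leg's axis is inset half a diameter from the nearest pair of seat edges (so the leg's bounding box is flush with the corner).

B is a spool: two coaxial disc flanges of radius 116 mm and thickness 9 mm, joined by a core cylinder of radius 30 mm and height 166 mm. The lower flange rests on z = 0 and the three cylinders share a vertical axis.

The spool is on top of the stool.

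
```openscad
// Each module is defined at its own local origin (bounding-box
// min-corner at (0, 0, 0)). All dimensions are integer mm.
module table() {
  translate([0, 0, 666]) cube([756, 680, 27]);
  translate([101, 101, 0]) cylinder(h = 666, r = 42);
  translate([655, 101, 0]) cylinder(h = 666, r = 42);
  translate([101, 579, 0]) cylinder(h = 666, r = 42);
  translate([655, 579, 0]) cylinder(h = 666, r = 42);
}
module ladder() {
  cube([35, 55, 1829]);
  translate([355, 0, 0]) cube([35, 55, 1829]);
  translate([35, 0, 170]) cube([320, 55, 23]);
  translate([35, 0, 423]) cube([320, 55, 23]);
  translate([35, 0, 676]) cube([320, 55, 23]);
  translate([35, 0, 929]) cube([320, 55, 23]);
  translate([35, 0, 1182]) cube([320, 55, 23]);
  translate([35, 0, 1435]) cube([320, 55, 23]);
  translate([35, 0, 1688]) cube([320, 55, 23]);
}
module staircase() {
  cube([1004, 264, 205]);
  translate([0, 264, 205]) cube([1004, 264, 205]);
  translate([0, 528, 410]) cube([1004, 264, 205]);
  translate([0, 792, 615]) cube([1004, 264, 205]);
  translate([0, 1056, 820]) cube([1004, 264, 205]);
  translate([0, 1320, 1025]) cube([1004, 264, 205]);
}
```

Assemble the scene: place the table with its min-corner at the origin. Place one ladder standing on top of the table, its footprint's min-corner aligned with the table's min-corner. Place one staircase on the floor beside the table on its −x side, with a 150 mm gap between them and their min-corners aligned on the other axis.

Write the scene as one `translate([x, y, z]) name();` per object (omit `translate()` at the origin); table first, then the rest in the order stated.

table();
translate([0, 0, 693]) ladder();
translate([-1154, 0, 0]) staircase();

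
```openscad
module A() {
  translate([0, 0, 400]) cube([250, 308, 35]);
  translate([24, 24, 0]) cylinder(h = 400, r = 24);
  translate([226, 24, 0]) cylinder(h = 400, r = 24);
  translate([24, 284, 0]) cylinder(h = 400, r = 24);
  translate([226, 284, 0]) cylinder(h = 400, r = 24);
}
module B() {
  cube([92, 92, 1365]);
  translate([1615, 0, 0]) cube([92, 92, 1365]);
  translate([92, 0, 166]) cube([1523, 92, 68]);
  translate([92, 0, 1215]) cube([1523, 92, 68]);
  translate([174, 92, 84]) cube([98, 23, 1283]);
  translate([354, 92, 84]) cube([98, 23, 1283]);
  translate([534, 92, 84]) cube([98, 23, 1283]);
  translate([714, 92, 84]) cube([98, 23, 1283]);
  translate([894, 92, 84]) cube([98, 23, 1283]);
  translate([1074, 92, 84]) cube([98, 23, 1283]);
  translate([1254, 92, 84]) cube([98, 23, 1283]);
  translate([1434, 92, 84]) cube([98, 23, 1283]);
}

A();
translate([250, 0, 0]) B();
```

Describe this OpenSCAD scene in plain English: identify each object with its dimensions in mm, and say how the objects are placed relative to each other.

A is a simple wooden stool: a rectangular seat 250 mm (x) by 308 mm (y), 35 mm thick, top face at z = 435 mm, on four round legs, each 48 mm in diameter. The legs rest on z = 0, each leg's axis is inset half a diameter from the nearest pair of seat edges (so the leg's bounding box is flush with the corner).

B is a fence section. Two 92×92 mm posts, 1365 mm tall, stand on the floor with a clear span of 1523 mm between their inner faces. Two horizontal rails of 92×68 mm section span the gap between the posts with their undersides at z = 166 mm and z = 1215 mm, flush with the posts' −y face. 8 pickets, each 98 mm wide, 23 mm thick and 1283 mm tall, are fixed to the +y face of the rails with their bottoms at z = 84 mm, evenly spaced across the span with equal gaps (rounded down to the nearest mm) at the −x end and between each pair — any rounding remainder accumulates at the +x end.

The fence section is against the stool's +x side, with their −y faces flush.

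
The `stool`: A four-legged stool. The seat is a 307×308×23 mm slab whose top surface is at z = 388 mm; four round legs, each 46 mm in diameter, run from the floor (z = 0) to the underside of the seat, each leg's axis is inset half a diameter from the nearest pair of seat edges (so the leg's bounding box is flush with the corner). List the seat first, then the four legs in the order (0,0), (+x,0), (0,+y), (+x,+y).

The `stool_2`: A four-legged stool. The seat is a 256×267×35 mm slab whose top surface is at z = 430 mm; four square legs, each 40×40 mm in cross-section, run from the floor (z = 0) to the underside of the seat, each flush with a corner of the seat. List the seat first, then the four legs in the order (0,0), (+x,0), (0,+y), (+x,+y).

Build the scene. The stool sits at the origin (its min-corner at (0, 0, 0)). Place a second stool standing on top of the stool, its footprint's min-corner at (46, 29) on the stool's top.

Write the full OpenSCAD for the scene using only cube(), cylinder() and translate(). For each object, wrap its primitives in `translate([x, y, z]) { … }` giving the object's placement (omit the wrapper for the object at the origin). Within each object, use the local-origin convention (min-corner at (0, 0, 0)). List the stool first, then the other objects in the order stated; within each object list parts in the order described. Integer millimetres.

translate([0, 0, 365]) cube([307, 308, 23]);
translate([23, 23, 0]) cylinder(h = 365, r = 23);
translate([284, 23, 0]) cylinder(h = 365, r = 23);
translate([23, 285, 0]) cylinder(h = 365, r = 23);
translate([284, 285, 0]) cylinder(h = 365, r = 23);
translate([46, 29, 388]) {
  translate([0, 0, 395]) cube([256, 267, 35]);
  cube([40, 40, 395]);
  translate([216, 0, 0]) cube([40, 40, 395]);
  translate([0, 227, 0]) cube([40, 40, 395]);
  translate([216, 227, 0]) cube([40, 40, 395]);
}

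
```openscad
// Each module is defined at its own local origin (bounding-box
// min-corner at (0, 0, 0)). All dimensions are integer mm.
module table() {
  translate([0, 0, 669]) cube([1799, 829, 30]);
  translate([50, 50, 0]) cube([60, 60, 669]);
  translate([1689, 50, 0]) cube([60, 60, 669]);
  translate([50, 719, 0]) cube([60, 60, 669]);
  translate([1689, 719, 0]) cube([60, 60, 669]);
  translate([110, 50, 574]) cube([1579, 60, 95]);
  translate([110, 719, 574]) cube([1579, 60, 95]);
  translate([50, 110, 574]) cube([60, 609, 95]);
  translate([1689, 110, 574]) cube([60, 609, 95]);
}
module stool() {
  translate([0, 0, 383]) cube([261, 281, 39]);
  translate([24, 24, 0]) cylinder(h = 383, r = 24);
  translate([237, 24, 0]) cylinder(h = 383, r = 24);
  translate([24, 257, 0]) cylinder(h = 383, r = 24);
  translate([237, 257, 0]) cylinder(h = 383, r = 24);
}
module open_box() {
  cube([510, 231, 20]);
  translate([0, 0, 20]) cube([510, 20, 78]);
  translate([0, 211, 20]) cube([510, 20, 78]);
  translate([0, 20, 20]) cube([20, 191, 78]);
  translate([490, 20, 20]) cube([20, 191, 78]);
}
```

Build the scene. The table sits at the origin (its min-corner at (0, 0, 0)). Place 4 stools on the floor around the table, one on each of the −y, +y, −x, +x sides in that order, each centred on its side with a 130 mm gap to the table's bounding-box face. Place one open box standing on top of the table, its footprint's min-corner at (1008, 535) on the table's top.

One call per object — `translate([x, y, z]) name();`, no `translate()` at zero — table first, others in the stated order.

table();
translate([769, -411, 0]) stool();
translate([769, 959, 0]) stool();
translate([-391, 274, 0]) stool();
translate([1929, 274, 0]) stool();
translate([1008, 535, 699]) open_box();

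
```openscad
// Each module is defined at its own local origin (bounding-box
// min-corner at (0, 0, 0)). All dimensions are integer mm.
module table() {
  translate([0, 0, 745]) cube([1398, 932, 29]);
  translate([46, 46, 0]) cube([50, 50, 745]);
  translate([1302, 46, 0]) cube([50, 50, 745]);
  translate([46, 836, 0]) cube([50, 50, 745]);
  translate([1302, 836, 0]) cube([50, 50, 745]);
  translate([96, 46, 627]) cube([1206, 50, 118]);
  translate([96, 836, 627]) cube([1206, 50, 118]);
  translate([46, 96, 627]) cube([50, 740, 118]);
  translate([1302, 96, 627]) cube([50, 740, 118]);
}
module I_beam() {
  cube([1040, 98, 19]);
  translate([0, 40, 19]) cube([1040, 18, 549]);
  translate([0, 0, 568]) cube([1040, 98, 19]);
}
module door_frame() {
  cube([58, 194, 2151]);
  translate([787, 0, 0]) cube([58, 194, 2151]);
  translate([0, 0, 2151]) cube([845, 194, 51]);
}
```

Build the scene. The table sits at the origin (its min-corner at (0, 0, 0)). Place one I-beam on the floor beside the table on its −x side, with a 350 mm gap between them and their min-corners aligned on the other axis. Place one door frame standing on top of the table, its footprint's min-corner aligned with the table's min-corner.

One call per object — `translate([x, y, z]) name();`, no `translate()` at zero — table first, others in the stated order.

table();
translate([-1390, 0, 0]) I_beam();
translate([0, 0, 774]) door_frame();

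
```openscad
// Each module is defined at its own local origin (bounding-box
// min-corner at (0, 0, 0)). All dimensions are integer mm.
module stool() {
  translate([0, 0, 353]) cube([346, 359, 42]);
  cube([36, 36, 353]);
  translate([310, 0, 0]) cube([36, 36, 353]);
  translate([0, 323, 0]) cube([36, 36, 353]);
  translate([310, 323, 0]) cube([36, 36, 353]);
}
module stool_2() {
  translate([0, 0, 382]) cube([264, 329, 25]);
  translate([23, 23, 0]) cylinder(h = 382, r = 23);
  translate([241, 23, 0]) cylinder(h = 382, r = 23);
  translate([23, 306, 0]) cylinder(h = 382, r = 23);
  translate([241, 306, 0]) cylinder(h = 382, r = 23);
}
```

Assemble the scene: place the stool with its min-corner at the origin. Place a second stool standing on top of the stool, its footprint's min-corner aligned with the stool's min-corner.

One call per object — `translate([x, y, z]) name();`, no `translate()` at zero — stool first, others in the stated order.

stool();
translate([0, 0, 395]) stool_2();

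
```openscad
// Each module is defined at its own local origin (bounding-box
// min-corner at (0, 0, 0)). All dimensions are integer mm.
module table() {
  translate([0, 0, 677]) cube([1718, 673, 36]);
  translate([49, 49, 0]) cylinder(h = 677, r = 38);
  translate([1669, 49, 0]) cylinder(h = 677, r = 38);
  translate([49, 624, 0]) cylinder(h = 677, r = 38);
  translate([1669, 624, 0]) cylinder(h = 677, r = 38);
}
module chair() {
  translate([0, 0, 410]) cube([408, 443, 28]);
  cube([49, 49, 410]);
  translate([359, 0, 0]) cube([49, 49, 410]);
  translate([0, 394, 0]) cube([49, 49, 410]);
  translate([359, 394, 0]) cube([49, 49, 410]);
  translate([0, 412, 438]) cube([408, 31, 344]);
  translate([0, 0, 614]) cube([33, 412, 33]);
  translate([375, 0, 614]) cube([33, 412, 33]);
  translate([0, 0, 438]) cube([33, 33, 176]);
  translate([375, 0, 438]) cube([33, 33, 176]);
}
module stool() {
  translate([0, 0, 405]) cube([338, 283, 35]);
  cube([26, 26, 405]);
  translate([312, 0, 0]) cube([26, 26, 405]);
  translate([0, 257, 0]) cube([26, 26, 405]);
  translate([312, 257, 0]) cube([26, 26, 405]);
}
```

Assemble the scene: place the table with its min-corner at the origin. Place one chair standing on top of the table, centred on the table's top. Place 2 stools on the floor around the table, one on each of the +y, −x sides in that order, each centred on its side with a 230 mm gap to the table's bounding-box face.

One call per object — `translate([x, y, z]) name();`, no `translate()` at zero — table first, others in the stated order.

table();
translate([655, 115, 713]) chair();
translate([690, 903, 0]) stool();
translate([-568, 195, 0]) stool();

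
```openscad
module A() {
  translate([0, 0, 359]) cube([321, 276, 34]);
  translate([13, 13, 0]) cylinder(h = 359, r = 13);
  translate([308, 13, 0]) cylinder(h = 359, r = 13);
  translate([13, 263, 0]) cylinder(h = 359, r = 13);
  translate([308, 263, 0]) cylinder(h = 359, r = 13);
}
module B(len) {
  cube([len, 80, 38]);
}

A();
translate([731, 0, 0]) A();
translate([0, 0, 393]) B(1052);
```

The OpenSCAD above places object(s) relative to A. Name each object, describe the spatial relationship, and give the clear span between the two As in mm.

Second stool starts at x = 731; first ends at x = 321; clear span = 731 − 321 = 410 mm.

A is a stool. B is a beam. A beam spans the tops of two stools. The clear span between the two stools is 410 mm.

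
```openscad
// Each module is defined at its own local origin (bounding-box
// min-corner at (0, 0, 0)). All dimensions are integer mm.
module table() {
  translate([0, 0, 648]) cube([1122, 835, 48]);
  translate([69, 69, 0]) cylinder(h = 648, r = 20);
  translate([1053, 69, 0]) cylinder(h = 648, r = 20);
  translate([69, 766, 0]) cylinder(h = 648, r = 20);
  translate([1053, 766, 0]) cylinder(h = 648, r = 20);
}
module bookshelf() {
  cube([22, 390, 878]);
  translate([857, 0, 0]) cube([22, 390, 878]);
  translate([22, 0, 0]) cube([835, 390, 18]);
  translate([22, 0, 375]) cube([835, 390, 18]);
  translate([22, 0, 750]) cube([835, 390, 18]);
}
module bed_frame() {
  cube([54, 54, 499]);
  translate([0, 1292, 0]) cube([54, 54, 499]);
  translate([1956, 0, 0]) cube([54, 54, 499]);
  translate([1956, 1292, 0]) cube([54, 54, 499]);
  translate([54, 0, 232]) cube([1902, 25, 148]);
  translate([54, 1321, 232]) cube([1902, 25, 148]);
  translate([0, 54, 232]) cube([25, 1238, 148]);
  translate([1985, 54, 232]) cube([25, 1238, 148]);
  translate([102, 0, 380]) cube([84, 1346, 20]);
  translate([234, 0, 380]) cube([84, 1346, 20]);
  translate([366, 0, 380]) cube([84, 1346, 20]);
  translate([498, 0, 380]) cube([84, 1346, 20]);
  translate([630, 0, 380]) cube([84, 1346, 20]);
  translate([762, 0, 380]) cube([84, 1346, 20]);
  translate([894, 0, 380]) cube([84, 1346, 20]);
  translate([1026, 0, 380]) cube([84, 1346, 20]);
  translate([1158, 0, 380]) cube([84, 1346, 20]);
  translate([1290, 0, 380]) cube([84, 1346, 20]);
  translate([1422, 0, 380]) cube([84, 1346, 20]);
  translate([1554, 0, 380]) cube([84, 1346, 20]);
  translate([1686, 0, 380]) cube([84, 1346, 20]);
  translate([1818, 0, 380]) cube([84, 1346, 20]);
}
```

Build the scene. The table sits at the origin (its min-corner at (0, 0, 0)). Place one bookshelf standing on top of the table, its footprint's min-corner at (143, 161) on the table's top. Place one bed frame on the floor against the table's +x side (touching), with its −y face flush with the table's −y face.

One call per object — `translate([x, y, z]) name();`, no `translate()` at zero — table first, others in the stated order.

table();
translate([143, 161, 696]) bookshelf();
translate([1122, 0, 0]) bed_frame();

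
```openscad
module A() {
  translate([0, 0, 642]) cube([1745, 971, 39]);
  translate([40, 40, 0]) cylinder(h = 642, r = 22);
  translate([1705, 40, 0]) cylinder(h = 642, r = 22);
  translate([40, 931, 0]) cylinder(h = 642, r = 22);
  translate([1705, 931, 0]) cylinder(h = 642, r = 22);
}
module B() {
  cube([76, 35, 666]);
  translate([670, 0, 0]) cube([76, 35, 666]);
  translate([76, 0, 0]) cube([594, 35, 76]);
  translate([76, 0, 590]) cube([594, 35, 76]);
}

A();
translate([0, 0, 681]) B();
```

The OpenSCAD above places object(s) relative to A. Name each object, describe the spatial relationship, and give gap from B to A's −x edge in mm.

A is a table. B is a picture frame. The picture frame is on top of the table. The gap from the picture frame to the table's −x edge is 0 mm.

The picture frame's min-x is at 0; the table's min-x is 0; gap = 0 mm.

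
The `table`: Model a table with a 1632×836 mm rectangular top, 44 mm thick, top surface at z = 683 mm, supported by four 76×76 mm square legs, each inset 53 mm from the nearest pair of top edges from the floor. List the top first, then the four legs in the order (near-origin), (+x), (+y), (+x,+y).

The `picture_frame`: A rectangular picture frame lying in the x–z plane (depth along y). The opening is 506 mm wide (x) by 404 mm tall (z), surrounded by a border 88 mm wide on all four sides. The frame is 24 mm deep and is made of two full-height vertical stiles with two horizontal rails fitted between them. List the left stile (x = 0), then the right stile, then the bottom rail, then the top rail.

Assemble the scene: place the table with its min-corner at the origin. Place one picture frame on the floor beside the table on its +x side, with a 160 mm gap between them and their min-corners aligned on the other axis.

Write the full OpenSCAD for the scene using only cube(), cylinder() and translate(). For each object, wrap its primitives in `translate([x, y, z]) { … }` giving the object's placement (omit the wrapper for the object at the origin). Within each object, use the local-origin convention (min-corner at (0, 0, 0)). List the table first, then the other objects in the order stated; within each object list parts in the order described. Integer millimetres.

translate([0, 0, 639]) cube([1632, 836, 44]);
translate([53, 53, 0]) cube([76, 76, 639]);
translate([1503, 53, 0]) cube([76, 76, 639]);
translate([53, 707, 0]) cube([76, 76, 639]);
translate([1503, 707, 0]) cube([76, 76, 639]);
translate([1792, 0, 0]) {
  cube([88, 24, 580]);
  translate([594, 0, 0]) cube([88, 24, 580]);
  translate([88, 0, 0]) cube([506, 24, 88]);
  translate([88, 0, 492]) cube([506, 24, 88]);
}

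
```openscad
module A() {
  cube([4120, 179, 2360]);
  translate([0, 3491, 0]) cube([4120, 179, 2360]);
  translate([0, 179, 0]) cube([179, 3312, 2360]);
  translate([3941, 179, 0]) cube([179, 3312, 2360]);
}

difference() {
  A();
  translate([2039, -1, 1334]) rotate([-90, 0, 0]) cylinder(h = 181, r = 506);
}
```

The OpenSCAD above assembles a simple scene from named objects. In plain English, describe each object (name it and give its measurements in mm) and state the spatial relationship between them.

A is a box-shaped house frame (walls only): outside footprint 4120×3670 mm, wall height 2360 mm, wall thickness 179 mm. The two y-facing walls run the full x-width; the two x-facing walls fit between the inner faces of the y-facing walls.

The house frame has a circular hole of radius 506 mm through its front wall, centred at (x = 2039, z = 1334).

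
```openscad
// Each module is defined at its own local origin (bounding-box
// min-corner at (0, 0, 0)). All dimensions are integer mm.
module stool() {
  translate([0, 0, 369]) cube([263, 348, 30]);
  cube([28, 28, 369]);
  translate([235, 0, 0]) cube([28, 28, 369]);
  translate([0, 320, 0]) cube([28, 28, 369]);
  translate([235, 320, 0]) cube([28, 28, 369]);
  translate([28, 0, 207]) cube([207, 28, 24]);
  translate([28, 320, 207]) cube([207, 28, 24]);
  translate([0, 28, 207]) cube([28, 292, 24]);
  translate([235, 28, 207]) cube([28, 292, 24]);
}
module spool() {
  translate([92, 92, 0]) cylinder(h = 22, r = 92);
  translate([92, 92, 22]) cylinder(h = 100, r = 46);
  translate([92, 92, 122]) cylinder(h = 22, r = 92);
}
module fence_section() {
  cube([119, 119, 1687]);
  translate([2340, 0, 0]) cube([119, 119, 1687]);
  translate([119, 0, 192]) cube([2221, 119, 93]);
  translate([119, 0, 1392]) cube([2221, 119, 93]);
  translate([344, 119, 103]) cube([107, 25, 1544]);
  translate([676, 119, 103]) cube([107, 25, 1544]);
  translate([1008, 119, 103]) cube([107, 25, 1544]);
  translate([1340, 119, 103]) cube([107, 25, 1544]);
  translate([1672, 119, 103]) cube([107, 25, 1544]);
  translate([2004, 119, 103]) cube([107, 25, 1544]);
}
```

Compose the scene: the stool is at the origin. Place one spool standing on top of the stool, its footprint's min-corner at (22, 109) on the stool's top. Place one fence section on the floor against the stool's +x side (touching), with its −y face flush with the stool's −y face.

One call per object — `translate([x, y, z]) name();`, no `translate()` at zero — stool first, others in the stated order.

stool();
translate([22, 109, 399]) spool();
translate([263, 0, 0]) fence_section();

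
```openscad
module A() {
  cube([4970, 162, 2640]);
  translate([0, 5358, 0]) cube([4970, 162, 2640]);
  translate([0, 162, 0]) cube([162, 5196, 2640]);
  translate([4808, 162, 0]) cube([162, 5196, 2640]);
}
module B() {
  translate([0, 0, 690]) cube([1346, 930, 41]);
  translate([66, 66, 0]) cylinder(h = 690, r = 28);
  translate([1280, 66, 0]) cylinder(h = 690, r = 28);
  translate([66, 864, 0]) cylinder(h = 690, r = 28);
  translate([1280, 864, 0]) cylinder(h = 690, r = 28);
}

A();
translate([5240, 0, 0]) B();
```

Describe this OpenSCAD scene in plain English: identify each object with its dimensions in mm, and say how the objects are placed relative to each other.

A is a box-shaped house frame (walls only): outside footprint 4970×5520 mm, wall height 2640 mm, wall thickness 162 mm. The two y-facing walls run the full x-width; the two x-facing walls fit between the inner faces of the y-facing walls.

B is a rectangular dining table. The top is 1346×930×41 mm with its upper surface at z = 731 mm. It stands on four round legs of 56 mm diameter, each leg's bounding box inset 38 mm from the nearest pair of top edges, running from the floor to the underside of the top.

The table is on the floor beside the house frame on its +x side.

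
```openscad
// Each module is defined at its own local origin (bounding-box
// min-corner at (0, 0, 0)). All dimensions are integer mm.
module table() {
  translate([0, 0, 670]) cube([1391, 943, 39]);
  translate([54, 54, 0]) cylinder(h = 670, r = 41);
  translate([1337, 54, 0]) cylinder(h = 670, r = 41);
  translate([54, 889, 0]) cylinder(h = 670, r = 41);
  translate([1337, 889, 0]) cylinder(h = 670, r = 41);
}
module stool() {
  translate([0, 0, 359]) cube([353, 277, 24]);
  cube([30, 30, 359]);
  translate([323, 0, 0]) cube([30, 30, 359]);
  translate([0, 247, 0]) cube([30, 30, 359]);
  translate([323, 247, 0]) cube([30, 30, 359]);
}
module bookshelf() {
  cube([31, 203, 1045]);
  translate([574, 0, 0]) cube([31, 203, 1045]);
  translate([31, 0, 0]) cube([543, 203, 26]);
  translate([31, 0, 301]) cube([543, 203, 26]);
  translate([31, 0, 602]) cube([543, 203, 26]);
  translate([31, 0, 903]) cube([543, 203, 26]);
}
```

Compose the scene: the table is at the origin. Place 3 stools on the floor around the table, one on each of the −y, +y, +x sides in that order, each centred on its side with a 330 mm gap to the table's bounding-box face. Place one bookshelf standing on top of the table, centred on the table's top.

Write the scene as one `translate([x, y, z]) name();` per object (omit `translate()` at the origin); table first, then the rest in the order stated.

table();
translate([519, -607, 0]) stool();
translate([519, 1273, 0]) stool();
translate([1721, 333, 0]) stool();
translate([393, 370, 709]) bookshelf();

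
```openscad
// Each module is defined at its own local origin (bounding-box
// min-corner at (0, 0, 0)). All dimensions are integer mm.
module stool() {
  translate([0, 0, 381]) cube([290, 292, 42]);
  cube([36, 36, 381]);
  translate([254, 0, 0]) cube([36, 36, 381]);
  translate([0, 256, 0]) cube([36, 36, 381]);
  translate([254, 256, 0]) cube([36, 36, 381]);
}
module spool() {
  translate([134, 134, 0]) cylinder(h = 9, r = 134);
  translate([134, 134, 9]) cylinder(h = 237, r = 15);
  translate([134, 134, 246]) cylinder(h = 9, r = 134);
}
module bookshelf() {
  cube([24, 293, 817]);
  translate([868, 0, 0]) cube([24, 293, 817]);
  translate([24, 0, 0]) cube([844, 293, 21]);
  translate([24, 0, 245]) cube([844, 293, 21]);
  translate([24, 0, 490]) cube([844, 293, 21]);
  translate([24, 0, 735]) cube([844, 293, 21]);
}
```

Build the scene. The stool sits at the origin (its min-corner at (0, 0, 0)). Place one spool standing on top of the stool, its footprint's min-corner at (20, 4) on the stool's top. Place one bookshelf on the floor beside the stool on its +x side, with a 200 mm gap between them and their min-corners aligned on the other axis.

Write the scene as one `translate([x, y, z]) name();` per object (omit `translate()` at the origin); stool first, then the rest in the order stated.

stool();
translate([20, 4, 423]) spool();
translate([490, 0, 0]) bookshelf();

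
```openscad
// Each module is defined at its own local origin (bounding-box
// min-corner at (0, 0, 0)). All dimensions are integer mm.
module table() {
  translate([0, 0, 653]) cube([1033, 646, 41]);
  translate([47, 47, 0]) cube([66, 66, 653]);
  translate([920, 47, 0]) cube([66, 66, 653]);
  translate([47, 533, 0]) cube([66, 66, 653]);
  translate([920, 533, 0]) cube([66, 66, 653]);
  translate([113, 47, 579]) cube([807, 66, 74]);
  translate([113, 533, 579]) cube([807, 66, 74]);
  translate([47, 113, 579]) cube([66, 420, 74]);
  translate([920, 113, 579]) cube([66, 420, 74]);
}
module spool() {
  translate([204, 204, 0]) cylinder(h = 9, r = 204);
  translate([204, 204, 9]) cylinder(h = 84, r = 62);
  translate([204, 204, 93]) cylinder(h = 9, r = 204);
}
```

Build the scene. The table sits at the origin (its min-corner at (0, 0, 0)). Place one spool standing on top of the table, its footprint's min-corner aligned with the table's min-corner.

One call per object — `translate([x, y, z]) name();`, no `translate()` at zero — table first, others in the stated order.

table();
translate([0, 0, 694]) spool();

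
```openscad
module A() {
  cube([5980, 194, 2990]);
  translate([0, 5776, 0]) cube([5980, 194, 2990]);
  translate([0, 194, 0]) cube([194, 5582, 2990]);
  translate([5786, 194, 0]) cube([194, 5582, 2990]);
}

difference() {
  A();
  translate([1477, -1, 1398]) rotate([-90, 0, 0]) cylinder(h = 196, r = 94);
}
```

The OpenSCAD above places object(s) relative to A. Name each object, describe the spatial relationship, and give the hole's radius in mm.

A is a house frame. The house frame has a circular hole through its front wall. The hole's radius is 94 mm.

The subtracted cylinder has r = 94 mm.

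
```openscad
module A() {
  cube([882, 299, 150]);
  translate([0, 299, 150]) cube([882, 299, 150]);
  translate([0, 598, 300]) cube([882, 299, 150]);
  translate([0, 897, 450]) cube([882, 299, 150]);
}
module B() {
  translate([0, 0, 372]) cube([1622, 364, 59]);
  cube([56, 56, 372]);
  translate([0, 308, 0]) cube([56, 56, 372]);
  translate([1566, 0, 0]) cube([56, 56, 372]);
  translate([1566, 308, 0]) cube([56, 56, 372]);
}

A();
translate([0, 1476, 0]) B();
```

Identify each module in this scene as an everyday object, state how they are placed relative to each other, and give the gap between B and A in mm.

A is a staircase. B is a bench. The bench is on the floor beside the staircase on its +y side. The gap between the bench and the staircase is 280 mm.

The bench's nearest face is 280 mm from the staircase's +y face.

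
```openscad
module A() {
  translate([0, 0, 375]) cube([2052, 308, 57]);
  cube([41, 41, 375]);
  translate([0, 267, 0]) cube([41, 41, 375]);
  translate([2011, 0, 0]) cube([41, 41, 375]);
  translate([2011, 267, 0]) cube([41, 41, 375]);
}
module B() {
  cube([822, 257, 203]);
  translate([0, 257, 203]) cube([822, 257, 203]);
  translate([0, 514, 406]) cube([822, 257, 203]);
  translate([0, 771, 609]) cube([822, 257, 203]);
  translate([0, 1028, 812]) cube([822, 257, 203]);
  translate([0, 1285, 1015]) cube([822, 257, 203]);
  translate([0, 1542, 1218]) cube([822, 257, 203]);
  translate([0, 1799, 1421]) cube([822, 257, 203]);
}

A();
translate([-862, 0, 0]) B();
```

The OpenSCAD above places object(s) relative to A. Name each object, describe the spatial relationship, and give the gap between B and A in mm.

The staircase's nearest face is 40 mm from the bench's −x face.

A is a bench. B is a staircase. The staircase is on the floor beside the bench on its −x side. The gap between the staircase and the bench is 40 mm.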